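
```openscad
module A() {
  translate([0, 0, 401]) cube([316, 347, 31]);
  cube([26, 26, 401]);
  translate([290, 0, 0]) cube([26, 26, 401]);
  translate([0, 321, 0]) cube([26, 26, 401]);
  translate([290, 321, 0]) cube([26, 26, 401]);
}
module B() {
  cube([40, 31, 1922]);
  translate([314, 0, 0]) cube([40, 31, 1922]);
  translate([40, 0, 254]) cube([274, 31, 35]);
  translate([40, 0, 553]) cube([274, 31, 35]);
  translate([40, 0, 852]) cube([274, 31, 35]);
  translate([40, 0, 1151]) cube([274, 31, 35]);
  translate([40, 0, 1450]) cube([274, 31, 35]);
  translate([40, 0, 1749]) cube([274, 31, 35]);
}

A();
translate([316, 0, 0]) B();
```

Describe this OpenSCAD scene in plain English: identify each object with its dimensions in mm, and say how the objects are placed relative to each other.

A is a simple wooden stool: a rectangular seat 316 mm (x) by 347 mm (y), 31 mm thick, top face at z = 432 mm, on four square legs, each 26×26 mm in cross-section. The legs rest on z = 0, each flush with a corner of the seat.

B is a straight ladder. Two 40×31 mm vertical rails, 1922 mm tall, stand 354 mm apart (outside-to-outside) with their front faces coplanar on the −y side. 6 rungs, each 31 mm deep and 35 mm tall, span between the inner faces of the rails, front faces flush with the rails. The lowest rung's underside is at z = 254 mm and rungs are spaced 299 mm apart (underside to underside).

The ladder is against the stool's +x side, with their −y faces flush.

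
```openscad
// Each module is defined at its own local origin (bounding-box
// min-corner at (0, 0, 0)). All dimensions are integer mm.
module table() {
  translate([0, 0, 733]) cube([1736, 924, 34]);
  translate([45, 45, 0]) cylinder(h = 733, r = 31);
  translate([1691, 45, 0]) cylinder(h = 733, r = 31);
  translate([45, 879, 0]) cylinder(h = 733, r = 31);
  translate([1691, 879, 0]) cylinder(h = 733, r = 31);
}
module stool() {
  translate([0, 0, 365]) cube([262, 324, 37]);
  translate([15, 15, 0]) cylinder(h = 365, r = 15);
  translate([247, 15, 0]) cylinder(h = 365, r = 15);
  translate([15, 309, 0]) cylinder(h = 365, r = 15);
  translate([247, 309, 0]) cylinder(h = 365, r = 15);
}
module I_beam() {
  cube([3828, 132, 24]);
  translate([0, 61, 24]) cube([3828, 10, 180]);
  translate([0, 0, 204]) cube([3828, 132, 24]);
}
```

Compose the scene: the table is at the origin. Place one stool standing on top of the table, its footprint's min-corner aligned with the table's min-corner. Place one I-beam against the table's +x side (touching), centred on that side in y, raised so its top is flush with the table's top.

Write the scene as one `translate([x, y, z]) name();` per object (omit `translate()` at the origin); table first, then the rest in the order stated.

table();
translate([0, 0, 767]) stool();
translate([1736, 396, 539]) I_beam();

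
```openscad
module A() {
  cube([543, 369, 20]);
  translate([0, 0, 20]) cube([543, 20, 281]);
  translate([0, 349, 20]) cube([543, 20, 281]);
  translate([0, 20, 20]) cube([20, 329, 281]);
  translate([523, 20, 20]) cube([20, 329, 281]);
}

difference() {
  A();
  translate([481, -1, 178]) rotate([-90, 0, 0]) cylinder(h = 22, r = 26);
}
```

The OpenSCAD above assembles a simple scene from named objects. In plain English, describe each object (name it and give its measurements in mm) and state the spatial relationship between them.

A is an open storage box with external size 543×369×301 mm and wall thickness 20 mm (the base is also 20 mm thick). The base covers the whole footprint; the four walls stand on the base, with the y-facing walls full-width and the x-facing walls fitting between their inner faces.

The open box has a circular hole of radius 26 mm through its front wall, centred at (x = 481, z = 178).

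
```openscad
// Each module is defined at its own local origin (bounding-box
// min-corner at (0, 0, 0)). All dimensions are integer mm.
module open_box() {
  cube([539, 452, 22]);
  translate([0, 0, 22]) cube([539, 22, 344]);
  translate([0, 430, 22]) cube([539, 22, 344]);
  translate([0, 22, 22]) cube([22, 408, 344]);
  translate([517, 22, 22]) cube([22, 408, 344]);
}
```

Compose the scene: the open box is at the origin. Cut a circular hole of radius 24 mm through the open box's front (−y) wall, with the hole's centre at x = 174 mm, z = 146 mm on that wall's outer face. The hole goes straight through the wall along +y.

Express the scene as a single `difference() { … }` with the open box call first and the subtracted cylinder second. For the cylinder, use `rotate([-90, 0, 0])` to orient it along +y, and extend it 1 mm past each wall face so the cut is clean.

difference() {
  open_box();
  translate([174, -1, 146]) rotate([-90, 0, 0]) cylinder(h = 24, r = 24);
}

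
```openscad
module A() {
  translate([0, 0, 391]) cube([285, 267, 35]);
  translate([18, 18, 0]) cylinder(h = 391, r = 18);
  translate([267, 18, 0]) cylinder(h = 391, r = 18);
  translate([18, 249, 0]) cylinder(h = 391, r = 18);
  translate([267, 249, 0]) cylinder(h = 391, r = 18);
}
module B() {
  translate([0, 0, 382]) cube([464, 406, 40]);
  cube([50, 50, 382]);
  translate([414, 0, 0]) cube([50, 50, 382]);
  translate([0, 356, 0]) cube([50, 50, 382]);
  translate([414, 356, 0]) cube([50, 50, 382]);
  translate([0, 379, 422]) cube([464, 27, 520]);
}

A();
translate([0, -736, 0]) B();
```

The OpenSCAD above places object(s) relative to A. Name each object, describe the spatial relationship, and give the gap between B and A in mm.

A is a stool. B is a chair. The chair is on the floor beside the stool on its −y side. The gap between the chair and the stool is 330 mm.

The chair's nearest face is 330 mm from the stool's −y face.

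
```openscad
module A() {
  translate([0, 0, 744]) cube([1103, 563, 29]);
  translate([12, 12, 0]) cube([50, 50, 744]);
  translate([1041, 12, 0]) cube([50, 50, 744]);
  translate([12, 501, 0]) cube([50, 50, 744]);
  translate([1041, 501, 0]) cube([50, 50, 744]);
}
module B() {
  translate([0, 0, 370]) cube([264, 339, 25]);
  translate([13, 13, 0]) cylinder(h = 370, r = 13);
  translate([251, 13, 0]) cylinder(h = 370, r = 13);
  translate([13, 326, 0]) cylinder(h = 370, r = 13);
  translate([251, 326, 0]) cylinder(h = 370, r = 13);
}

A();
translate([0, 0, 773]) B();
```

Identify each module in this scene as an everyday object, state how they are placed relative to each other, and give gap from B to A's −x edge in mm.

The stool's min-x is at 0; the table's min-x is 0; gap = 0 mm.

A is a table. B is a stool. The stool is on top of the table. The gap from the stool to the table's −x edge is 0 mm.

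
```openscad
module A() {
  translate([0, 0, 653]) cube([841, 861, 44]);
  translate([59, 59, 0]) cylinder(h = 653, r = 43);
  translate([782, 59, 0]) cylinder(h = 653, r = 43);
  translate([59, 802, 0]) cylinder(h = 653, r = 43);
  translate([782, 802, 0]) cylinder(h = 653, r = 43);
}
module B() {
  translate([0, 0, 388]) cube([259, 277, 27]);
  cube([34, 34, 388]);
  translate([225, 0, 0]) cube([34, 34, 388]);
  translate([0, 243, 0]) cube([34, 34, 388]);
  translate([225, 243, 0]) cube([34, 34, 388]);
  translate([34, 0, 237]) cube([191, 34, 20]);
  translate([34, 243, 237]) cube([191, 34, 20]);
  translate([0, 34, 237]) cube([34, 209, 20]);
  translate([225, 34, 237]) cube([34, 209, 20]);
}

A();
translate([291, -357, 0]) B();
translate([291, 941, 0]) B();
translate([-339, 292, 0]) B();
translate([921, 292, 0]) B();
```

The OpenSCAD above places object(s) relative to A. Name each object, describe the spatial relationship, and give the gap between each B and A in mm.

Each stool's nearest face is 80 mm from the table's bounding box.

A is a table. B is a stool. Four stools sit around the table at the −y, +y, −x, +x sides. The gap between each stool and the table is 80 mm.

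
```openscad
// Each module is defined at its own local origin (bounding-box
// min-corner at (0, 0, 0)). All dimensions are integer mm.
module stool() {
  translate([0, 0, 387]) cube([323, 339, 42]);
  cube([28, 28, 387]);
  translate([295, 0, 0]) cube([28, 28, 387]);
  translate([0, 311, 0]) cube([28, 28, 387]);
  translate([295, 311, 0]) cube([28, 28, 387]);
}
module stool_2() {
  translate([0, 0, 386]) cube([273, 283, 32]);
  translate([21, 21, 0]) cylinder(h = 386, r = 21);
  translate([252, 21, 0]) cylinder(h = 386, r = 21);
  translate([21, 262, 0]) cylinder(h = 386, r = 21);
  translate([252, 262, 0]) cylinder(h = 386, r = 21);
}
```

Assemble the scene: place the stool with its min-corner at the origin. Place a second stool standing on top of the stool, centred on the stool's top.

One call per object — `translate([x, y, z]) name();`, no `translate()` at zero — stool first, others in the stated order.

stool();
translate([25, 28, 429]) stool_2();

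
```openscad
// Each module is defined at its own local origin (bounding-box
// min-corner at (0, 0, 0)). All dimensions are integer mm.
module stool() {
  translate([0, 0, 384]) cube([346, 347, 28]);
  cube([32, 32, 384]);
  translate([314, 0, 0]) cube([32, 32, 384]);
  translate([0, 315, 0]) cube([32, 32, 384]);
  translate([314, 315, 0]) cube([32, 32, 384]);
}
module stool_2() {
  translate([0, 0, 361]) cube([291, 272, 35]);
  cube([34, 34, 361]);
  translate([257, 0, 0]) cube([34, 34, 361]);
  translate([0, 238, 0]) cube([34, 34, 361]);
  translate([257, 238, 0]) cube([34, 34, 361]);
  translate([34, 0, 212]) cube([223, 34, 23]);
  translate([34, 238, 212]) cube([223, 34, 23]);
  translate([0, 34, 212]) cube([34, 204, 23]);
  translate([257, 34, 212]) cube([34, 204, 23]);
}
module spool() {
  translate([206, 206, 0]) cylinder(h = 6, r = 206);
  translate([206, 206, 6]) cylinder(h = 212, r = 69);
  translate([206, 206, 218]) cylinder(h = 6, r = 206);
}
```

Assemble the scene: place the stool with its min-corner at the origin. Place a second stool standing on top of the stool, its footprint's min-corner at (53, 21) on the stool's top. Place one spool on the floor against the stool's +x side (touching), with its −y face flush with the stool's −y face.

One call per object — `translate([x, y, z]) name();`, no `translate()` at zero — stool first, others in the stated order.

stool();
translate([53, 21, 412]) stool_2();
translate([346, 0, 0]) spool();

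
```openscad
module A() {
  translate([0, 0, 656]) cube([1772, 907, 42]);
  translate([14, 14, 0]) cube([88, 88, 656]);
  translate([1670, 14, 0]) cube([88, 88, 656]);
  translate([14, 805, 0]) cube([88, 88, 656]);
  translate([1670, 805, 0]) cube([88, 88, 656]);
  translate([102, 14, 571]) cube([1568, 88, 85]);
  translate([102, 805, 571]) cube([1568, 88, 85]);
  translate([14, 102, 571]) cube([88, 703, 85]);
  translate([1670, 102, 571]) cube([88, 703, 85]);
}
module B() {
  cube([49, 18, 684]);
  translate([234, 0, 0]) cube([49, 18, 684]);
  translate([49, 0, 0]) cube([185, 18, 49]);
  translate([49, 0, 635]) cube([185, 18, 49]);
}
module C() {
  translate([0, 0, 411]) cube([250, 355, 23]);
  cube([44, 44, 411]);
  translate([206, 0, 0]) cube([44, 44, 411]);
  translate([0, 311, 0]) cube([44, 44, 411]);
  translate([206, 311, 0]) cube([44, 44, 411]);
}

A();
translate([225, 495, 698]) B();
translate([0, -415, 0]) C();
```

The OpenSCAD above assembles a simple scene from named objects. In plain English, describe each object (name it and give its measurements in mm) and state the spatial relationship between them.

A is a table: top 1772 mm (x) × 907 mm (y), 42 mm thick, upper face at z = 698 mm, on four 88×88 mm square legs, each inset 14 mm from the nearest pair of top edges, running from z = 0 to the bottom of the top. Four apron rails, 88 mm thick and 85 mm tall, run between adjacent legs with their top edges flush with the underside of the top and their outer faces flush with the legs' outer faces.

B is a rectangular picture frame lying in the x–z plane (depth along y). The opening is 185 mm wide (x) by 586 mm tall (z), surrounded by a border 49 mm wide on all four sides. The frame is 18 mm deep and is made of two full-height vertical stiles with two horizontal rails fitted between them.

C is a simple wooden stool: a rectangular seat 250 mm (x) by 355 mm (y), 23 mm thick, top face at z = 434 mm, on four square legs, each 44×44 mm in cross-section. The legs rest on z = 0, each flush with a corner of the seat.

The picture frame is on top of the table. The stool is on the floor beside the table on its −y side.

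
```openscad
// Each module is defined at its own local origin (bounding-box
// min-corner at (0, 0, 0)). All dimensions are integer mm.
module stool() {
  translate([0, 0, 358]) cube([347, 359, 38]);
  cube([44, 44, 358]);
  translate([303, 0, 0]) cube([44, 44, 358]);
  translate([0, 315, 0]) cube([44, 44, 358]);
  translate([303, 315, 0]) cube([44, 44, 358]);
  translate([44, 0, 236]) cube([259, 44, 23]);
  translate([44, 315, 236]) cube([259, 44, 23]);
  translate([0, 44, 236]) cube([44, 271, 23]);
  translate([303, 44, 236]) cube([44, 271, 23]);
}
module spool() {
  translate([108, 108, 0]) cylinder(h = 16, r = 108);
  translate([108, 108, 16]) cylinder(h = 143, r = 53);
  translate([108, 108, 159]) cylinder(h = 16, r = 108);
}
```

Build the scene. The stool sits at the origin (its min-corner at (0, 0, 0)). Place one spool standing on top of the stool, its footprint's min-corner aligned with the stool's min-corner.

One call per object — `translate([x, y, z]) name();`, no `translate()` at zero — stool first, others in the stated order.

stool();
translate([0, 0, 396]) spool();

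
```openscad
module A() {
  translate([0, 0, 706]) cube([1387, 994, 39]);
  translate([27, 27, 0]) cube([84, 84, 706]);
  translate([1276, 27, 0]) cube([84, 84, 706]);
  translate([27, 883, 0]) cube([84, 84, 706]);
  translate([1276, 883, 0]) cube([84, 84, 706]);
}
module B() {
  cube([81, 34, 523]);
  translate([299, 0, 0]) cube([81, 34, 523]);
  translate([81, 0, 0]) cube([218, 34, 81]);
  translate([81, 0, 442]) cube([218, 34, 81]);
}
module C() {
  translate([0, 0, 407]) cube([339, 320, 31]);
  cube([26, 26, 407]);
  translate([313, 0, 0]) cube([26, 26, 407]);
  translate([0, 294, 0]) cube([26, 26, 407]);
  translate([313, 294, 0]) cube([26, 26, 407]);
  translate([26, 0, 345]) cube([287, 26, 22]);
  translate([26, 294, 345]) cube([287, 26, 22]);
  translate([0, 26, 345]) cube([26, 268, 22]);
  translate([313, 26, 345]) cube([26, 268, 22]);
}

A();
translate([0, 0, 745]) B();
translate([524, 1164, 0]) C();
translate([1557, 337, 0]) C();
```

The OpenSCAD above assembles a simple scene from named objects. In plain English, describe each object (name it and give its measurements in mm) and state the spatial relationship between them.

A is a rectangular dining table. The top is 1387×994×39 mm with its upper surface at z = 745 mm. It stands on four 84×84 mm square legs, each inset 27 mm from the nearest pair of top edges, running from the floor to the underside of the top.

B is a picture frame with a 218×361 mm rectangular opening (x by z) and a uniform 81 mm border on every side. Frame depth is 34 mm along y. It is built from two vertical stiles running the full outside height and two horizontal rails spanning the gap between the stiles.

C is a simple wooden stool: a rectangular seat 339 mm (x) by 320 mm (y), 31 mm thick, top face at z = 438 mm, on four square legs, each 26×26 mm in cross-section. The legs rest on z = 0, each flush with a corner of the seat. Four stretchers, 26 mm wide and 22 mm tall, connect adjacent legs with their undersides at z = 345 mm, each running between the inner faces of the legs it joins and aligned with the legs' outer faces on the other axis.

The picture frame is on top of the table. Two stools sit around the table at the +y, +x sides.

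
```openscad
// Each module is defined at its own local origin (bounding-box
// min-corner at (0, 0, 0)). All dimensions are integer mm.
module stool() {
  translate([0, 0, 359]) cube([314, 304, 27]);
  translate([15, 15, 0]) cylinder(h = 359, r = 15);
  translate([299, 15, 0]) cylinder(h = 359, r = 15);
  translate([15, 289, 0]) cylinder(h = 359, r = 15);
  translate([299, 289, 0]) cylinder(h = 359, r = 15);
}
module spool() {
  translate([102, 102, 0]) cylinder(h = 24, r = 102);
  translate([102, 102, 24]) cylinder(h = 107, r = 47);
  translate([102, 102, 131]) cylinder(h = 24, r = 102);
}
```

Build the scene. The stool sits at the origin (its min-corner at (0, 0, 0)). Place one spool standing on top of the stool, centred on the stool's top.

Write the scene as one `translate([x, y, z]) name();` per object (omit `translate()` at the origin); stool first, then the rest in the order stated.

stool();
translate([55, 50, 386]) spool();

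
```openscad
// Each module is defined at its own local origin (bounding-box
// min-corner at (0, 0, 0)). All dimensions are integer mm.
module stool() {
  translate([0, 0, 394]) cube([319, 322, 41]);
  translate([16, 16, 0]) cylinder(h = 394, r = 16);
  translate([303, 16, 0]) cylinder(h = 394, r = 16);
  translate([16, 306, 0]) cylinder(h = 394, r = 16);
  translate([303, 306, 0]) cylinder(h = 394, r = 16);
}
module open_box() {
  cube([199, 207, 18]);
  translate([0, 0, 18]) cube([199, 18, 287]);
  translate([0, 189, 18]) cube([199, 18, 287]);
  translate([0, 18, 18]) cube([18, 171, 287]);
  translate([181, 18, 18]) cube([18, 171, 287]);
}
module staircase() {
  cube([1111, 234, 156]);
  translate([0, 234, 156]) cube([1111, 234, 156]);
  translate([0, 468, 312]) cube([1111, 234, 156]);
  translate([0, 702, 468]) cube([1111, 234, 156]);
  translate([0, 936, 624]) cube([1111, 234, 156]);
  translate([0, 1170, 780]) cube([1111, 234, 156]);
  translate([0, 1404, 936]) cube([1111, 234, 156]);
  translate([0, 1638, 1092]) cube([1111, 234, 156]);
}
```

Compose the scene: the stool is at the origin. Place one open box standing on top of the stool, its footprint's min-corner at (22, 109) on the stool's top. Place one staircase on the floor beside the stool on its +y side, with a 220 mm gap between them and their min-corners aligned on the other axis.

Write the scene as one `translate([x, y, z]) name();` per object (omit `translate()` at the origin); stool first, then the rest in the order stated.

stool();
translate([22, 109, 435]) open_box();
translate([0, 542, 0]) staircase();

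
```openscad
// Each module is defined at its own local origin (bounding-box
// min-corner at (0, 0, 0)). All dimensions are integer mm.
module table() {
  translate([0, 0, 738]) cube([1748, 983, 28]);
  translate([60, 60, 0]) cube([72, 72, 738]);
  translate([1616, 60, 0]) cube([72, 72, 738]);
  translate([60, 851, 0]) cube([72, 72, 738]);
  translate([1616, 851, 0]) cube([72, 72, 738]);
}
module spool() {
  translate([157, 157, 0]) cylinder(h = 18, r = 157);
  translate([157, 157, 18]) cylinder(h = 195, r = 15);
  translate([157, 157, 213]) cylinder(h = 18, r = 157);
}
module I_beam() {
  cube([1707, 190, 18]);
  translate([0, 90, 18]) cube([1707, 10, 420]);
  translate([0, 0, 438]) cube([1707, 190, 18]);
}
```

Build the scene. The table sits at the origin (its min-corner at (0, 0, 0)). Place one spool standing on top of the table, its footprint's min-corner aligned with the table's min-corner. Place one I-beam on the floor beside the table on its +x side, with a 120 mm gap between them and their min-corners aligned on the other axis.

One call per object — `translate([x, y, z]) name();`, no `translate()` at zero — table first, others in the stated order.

table();
translate([0, 0, 766]) spool();
translate([1868, 0, 0]) I_beam();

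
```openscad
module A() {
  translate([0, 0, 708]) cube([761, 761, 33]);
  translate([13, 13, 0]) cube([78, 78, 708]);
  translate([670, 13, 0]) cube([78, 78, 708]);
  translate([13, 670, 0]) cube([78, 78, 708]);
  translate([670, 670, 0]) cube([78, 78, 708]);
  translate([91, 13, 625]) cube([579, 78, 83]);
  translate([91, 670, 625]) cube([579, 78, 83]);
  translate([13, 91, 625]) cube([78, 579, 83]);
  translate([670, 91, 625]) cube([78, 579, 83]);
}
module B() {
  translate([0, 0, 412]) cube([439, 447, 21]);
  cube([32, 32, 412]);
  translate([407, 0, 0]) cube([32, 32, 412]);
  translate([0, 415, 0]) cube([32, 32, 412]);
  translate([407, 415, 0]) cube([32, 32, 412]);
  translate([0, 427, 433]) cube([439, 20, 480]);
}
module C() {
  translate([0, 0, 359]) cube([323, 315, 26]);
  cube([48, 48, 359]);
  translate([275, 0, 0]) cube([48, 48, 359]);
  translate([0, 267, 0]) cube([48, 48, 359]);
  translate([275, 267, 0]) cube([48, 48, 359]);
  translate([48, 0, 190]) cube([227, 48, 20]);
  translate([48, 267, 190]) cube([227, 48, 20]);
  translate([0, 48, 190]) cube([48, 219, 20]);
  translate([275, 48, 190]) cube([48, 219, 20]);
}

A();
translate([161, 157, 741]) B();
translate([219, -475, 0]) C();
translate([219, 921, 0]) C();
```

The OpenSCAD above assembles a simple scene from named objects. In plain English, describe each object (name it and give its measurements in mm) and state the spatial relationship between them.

A is a rectangular dining table. The top is 761×761×33 mm with its upper surface at z = 741 mm. It stands on four 78×78 mm square legs, each inset 13 mm from the nearest pair of top edges, running from the floor to the underside of the top. Four apron rails, 78 mm thick and 83 mm tall, run between adjacent legs with their top edges flush with the underside of the top and their outer faces flush with the legs' outer faces.

B is a chair. The seat is a 439×447×21 mm slab with its top at z = 433 mm, on four 32×32 mm corner legs (flush with the seat edges, standing on z = 0). A flat backrest 20 mm thick, 480 mm tall, spans the full seat width and rises from the seat top along its +y edge, rear face flush with the rear of the seat.

C is a four-legged stool. The seat is 323×315 mm, 26 mm thick, top at z = 385 mm. It stands on four square legs, each 48×48 mm in cross-section, from z = 0 to the seat underside, each flush with a corner of the seat. Four stretchers, 48 mm wide and 20 mm tall, connect adjacent legs with their undersides at z = 190 mm, each running between the inner faces of the legs it joins and aligned with the legs' outer faces on the other axis.

The chair is on top of the table, centred. Two stools sit around the table at the −y, +y sides.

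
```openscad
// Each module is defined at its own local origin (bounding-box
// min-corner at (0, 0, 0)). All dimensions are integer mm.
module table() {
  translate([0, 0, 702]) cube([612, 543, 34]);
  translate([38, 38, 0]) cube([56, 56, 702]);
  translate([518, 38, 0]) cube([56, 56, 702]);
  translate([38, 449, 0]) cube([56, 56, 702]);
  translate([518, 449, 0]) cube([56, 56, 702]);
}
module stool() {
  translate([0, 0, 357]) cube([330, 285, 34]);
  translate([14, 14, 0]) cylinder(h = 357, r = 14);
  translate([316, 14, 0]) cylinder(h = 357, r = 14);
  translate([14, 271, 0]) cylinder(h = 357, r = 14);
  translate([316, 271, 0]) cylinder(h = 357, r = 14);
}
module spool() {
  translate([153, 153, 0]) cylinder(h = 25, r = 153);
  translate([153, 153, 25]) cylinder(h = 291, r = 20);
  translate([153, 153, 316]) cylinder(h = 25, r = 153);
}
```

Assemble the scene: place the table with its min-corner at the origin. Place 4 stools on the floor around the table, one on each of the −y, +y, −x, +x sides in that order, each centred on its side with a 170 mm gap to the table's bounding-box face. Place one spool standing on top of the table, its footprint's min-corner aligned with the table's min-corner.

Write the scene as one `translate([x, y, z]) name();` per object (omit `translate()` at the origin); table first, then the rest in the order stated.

table();
translate([141, -455, 0]) stool();
translate([141, 713, 0]) stool();
translate([-500, 129, 0]) stool();
translate([782, 129, 0]) stool();
translate([0, 0, 736]) spool();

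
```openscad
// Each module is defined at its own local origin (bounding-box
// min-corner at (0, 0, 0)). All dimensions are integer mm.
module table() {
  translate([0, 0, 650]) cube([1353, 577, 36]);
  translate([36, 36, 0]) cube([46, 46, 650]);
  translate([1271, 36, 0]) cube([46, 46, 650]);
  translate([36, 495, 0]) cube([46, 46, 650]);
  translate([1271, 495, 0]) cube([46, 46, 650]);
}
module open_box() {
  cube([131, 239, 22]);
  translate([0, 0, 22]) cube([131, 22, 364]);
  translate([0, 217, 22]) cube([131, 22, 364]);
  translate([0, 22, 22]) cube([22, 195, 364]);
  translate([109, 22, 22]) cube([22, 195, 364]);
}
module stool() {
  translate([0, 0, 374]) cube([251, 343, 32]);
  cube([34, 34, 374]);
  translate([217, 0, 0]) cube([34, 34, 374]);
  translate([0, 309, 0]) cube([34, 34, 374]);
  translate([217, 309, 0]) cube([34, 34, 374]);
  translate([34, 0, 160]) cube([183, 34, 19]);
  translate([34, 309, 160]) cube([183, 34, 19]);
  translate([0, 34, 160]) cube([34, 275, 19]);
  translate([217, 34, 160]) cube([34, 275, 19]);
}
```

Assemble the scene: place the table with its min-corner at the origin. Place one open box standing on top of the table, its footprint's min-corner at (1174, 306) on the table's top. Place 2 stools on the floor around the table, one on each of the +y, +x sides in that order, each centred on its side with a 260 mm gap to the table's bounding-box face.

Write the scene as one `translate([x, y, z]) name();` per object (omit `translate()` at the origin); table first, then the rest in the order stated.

table();
translate([1174, 306, 686]) open_box();
translate([551, 837, 0]) stool();
translate([1613, 117, 0]) stool();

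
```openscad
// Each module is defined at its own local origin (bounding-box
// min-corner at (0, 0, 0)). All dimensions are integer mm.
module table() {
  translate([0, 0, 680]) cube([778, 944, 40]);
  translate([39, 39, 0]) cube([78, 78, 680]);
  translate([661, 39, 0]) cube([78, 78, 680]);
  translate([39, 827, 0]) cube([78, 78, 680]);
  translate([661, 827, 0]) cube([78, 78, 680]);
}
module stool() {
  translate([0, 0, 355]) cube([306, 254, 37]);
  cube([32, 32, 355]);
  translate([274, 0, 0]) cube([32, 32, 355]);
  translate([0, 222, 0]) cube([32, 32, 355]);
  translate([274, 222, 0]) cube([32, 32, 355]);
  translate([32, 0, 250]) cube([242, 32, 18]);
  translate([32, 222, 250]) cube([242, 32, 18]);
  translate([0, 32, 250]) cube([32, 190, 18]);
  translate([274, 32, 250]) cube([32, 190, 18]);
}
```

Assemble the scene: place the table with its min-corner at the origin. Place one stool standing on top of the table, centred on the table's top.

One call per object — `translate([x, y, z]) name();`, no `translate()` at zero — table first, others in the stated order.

table();
translate([236, 345, 720]) stool();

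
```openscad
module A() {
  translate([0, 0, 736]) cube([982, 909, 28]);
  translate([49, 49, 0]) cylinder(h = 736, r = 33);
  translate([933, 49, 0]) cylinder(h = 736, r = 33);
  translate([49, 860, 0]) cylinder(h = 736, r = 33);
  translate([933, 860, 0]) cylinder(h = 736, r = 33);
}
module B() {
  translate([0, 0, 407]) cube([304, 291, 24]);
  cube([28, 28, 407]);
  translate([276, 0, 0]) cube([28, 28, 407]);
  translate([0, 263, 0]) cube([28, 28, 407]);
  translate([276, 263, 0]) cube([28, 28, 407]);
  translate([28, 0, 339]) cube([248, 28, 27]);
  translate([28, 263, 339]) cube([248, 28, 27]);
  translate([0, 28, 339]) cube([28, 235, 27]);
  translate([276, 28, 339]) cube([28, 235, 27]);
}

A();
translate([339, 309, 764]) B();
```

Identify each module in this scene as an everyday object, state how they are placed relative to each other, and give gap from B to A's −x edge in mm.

A is a table. B is a stool. The stool is on top of the table, centred. The gap from the stool to the table's −x edge is 339 mm.

The stool's min-x is at 339; the table's min-x is 0; gap = 339 mm.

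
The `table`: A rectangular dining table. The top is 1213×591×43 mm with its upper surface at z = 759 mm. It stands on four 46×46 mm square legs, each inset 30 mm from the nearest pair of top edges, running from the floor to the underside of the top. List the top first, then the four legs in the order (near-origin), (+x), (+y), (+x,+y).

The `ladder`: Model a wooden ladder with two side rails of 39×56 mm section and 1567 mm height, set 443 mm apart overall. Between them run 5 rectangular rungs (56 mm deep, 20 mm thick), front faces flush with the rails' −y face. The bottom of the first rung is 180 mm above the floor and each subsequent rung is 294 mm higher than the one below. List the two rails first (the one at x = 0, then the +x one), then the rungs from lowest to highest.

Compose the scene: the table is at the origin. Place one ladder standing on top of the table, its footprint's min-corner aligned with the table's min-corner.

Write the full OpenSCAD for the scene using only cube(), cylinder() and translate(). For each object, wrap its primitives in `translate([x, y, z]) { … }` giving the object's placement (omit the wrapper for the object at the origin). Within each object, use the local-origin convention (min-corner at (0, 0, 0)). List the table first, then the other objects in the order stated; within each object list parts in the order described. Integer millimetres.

translate([0, 0, 716]) cube([1213, 591, 43]);
translate([30, 30, 0]) cube([46, 46, 716]);
translate([1137, 30, 0]) cube([46, 46, 716]);
translate([30, 515, 0]) cube([46, 46, 716]);
translate([1137, 515, 0]) cube([46, 46, 716]);
translate([0, 0, 759]) {
  cube([39, 56, 1567]);
  translate([404, 0, 0]) cube([39, 56, 1567]);
  translate([39, 0, 180]) cube([365, 56, 20]);
  translate([39, 0, 474]) cube([365, 56, 20]);
  translate([39, 0, 768]) cube([365, 56, 20]);
  translate([39, 0, 1062]) cube([365, 56, 20]);
  translate([39, 0, 1356]) cube([365, 56, 20]);
}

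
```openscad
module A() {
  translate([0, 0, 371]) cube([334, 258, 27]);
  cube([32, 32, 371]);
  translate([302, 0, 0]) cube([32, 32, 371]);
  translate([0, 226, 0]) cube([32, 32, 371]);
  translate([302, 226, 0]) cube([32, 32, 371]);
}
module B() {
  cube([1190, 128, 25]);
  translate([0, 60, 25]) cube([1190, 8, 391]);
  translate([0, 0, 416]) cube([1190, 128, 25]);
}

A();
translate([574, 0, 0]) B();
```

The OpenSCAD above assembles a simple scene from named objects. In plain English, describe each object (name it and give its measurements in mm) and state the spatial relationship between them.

A is a simple wooden stool: a rectangular seat 334 mm (x) by 258 mm (y), 27 mm thick, top face at z = 398 mm, on four square legs, each 32×32 mm in cross-section. The legs rest on z = 0, each flush with a corner of the seat.

B is an I-beam lying along x, 1190 mm long. Overall section height 441 mm. Two flanges 128 mm wide (y) and 25 mm thick, one on the floor and one at the top; a web 8 mm thick runs between them, centred on the flange width.

The I-beam is on the floor beside the stool on its +x side.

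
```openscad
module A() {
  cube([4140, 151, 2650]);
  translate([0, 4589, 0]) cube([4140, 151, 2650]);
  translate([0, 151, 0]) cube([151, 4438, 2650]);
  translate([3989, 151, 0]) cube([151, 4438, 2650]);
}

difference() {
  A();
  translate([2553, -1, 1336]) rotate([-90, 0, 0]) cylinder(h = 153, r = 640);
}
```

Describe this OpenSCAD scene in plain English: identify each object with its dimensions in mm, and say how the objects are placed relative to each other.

A is the wall frame of a small rectangular building: four walls, each 2650 mm tall and 151 mm thick, enclosing a footprint 4140 mm (x) by 4740 mm (y) outside-to-outside, with no floor or roof. The front and back walls (the −y and +y sides) span the full width; the two side walls fit between them.

The house frame has a circular hole of radius 640 mm through its front wall, centred at (x = 2553, z = 1336).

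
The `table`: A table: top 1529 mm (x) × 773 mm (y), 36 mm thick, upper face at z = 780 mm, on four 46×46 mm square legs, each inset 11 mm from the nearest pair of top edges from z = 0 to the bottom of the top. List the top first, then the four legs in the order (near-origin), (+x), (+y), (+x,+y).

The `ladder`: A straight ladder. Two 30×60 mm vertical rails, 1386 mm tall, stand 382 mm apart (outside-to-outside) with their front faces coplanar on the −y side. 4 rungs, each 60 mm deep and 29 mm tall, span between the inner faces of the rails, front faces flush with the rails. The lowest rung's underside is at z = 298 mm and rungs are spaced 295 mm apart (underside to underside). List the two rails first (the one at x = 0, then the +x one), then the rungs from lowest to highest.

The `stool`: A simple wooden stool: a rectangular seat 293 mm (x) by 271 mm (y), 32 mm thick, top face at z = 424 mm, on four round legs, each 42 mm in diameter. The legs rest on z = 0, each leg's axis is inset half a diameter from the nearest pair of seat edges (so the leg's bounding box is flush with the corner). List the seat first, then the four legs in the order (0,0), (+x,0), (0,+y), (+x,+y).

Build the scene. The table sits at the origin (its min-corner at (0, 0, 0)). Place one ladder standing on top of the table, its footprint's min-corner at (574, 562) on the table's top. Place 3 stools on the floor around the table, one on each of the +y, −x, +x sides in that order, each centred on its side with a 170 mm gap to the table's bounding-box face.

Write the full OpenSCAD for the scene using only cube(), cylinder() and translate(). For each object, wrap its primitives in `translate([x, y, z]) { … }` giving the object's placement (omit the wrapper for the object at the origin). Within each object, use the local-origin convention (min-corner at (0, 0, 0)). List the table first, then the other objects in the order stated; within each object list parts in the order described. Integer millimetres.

translate([0, 0, 744]) cube([1529, 773, 36]);
translate([11, 11, 0]) cube([46, 46, 744]);
translate([1472, 11, 0]) cube([46, 46, 744]);
translate([11, 716, 0]) cube([46, 46, 744]);
translate([1472, 716, 0]) cube([46, 46, 744]);
translate([574, 562, 780]) {
  cube([30, 60, 1386]);
  translate([352, 0, 0]) cube([30, 60, 1386]);
  translate([30, 0, 298]) cube([322, 60, 29]);
  translate([30, 0, 593]) cube([322, 60, 29]);
  translate([30, 0, 888]) cube([322, 60, 29]);
  translate([30, 0, 1183]) cube([322, 60, 29]);
}
translate([618, 943, 0]) {
  translate([0, 0, 392]) cube([293, 271, 32]);
  translate([21, 21, 0]) cylinder(h = 392, r = 21);
  translate([272, 21, 0]) cylinder(h = 392, r = 21);
  translate([21, 250, 0]) cylinder(h = 392, r = 21);
  translate([272, 250, 0]) cylinder(h = 392, r = 21);
}
translate([-463, 251, 0]) {
  translate([0, 0, 392]) cube([293, 271, 32]);
  translate([21, 21, 0]) cylinder(h = 392, r = 21);
  translate([272, 21, 0]) cylinder(h = 392, r = 21);
  translate([21, 250, 0]) cylinder(h = 392, r = 21);
  translate([272, 250, 0]) cylinder(h = 392, r = 21);
}
translate([1699, 251, 0]) {
  translate([0, 0, 392]) cube([293, 271, 32]);
  translate([21, 21, 0]) cylinder(h = 392, r = 21);
  translate([272, 21, 0]) cylinder(h = 392, r = 21);
  translate([21, 250, 0]) cylinder(h = 392, r = 21);
  translate([272, 250, 0]) cylinder(h = 392, r = 21);
}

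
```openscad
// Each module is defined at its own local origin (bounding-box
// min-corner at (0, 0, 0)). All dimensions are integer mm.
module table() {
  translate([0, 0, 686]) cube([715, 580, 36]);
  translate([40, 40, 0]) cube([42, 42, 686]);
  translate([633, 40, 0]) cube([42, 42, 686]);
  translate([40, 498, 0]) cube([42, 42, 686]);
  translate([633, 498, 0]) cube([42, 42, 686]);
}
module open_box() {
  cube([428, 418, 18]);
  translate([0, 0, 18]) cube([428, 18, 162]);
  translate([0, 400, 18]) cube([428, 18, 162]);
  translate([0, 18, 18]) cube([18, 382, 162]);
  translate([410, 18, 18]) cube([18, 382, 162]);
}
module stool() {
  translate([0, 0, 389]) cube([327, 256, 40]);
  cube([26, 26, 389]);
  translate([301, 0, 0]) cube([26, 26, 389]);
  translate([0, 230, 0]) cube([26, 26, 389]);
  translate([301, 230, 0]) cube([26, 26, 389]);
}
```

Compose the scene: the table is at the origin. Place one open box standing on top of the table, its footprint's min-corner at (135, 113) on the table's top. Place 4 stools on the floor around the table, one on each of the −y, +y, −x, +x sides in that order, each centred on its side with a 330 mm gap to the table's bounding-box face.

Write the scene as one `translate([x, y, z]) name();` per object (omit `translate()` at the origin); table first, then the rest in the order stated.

table();
translate([135, 113, 722]) open_box();
translate([194, -586, 0]) stool();
translate([194, 910, 0]) stool();
translate([-657, 162, 0]) stool();
translate([1045, 162, 0]) stool();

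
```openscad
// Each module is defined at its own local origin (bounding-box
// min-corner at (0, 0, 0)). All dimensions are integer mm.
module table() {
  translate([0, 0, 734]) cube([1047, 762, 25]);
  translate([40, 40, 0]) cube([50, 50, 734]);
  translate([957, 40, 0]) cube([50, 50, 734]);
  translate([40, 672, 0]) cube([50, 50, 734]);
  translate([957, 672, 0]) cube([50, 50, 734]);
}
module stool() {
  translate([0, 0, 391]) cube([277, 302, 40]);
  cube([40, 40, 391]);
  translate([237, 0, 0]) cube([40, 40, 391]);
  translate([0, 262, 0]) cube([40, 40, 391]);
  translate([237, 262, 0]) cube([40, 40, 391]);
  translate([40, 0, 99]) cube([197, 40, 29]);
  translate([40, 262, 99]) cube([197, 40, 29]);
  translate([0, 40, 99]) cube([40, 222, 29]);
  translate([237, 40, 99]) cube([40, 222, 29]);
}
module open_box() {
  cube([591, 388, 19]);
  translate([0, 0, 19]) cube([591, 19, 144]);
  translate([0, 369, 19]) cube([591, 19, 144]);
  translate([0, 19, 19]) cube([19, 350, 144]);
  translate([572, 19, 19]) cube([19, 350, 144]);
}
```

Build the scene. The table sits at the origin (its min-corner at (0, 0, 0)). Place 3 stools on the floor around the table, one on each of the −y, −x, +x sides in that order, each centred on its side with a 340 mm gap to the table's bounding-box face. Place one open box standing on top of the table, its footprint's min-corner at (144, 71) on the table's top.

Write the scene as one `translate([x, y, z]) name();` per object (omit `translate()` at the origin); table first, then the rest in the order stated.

table();
translate([385, -642, 0]) stool();
translate([-617, 230, 0]) stool();
translate([1387, 230, 0]) stool();
translate([144, 71, 759]) open_box();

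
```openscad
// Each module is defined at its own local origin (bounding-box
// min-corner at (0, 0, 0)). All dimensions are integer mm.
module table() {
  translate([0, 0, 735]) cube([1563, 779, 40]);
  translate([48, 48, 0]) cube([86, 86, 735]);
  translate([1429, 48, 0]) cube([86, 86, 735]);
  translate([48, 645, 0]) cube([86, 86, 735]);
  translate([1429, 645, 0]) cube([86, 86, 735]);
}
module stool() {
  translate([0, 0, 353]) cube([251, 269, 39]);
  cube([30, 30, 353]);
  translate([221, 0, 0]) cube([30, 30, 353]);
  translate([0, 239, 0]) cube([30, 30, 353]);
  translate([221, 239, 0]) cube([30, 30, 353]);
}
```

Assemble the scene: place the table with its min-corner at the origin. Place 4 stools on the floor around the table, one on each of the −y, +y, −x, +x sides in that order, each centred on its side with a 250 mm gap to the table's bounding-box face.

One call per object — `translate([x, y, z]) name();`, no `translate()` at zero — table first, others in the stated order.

table();
translate([656, -519, 0]) stool();
translate([656, 1029, 0]) stool();
translate([-501, 255, 0]) stool();
translate([1813, 255, 0]) stool();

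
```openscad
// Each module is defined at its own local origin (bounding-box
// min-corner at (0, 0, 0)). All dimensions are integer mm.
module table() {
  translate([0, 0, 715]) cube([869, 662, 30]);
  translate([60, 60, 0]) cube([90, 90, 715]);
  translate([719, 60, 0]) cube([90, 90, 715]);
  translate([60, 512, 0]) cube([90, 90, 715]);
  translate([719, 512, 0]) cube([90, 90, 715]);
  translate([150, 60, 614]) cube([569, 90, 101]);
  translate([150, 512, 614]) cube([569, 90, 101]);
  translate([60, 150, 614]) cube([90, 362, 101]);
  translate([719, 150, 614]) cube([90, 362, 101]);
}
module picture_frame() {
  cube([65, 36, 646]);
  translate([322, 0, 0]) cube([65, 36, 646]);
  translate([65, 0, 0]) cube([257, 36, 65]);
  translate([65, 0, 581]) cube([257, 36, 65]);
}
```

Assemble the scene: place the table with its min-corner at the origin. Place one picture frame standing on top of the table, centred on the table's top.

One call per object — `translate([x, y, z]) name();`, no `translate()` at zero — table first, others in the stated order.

table();
translate([241, 313, 745]) picture_frame();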